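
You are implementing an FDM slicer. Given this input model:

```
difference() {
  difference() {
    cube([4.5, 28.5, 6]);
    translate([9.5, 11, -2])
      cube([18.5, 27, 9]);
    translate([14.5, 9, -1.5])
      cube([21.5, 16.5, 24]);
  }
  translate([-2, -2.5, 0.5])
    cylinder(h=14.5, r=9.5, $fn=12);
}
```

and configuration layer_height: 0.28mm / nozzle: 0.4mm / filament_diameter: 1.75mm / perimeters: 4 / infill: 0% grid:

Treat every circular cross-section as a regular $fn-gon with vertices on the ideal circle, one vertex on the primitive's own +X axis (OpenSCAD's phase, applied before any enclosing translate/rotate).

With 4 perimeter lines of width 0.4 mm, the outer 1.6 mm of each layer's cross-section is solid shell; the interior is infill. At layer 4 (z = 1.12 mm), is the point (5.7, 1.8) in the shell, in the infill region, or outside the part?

At z = 1.12 mm: the cube (footprint 4.5×28.5) is included at this height; the cube at (9.5, 11) (footprint 18.5×27) is included at this height; the 21.5×16.5 cube at (14.5, 9) contributes its full rectangle; Taking the first minus the rest: starting from the 4.5×28.5 cube, the 18.5×27 cube at (9.5, 11) misses the remaining region (no effect); the 21.5×16.5 cube at (14.5, 9) misses the remaining region (no effect) — 1 connected region; the r=9.5 cylinder at (-2, -2.5) contributes a regular 12-gon of circumradius 9.5; After the difference (first − rest): starting from the result so far, the r=9.5 cylinder at (-2, -2.5) partially overlaps it — only the 25.25 mm² overlap (of its 270.75 mm²) is removed, clipping the outline — 1 connected region. Overall, the cross-section is a single solid region. The nearest boundary edge runs (4.50, 3.98)→(2.75, 5.73); distance from the point to it = 2.49 mm. The point is not inside any of the regions above, so it lies outside the cross-section (2.49 mm from the nearest boundary).

outside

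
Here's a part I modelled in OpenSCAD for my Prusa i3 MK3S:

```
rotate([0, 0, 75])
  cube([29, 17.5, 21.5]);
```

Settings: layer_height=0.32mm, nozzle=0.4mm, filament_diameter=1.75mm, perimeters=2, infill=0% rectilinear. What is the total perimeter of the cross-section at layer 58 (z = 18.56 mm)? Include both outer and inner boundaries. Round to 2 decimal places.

93.00 mm

At z = 18.56 mm: the 29×17.5 cube contributes its full rectangle (perimeter 93.00 mm); (rotated 75° about Z; rotation is an isometry so areas/perimeters/island counts are preserved). Overall, the cross-section is a single solid region. Total boundary length (outer) = 93.00 mm.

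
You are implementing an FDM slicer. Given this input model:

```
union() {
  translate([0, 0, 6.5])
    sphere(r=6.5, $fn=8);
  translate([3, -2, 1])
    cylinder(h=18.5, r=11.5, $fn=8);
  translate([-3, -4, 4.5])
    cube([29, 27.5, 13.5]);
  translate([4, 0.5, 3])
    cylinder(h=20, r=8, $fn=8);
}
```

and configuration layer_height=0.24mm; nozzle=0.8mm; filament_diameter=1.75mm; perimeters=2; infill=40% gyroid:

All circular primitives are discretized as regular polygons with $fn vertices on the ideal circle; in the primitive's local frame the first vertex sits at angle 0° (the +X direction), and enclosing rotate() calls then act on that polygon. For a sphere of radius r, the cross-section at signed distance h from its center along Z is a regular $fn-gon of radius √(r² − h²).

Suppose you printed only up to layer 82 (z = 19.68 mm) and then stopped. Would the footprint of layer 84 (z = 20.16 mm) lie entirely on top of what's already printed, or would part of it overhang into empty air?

Compare the two slices. At z = 19.68: the sphere is absent (|z−center|=13.180 > r=6.5); the cylinder at (3, -2) is absent (z outside [1, 19.5]); the cube at (-3, -4) is not intersected at this z (z outside [4.5, 18]); the cylinder at (4, 0.5): section is a regular 8-gon, circumradius r=8 (area = (8/2)·8.000²·sin(360°/8) = 181.02 mm²); Taking the union: only the r=8 cylinder at (4, 0.5) is present, so the union is just that shape — area = 181.02 mm². At z = 20.16: the sphere is not intersected at this z (|z−center|=13.660 > r=6.5); the cylinder at (3, -2) is absent (z outside [1, 19.5]); the cube at (-3, -4) is absent (z outside [4.5, 18]); the r=8 cylinder at (4, 0.5) gives a regular 8-gon of circumradius 8 (constant along its height) (area = (8/2)·8.000²·sin(360°/8) = 181.02 mm²); Taking the union: only the r=8 cylinder at (4, 0.5) is present, so the union is just that shape — area = 181.02 mm². Checking containment: the cross-section at z = 20.16 is a subset of the cross-section at z = 19.68.

entirely on top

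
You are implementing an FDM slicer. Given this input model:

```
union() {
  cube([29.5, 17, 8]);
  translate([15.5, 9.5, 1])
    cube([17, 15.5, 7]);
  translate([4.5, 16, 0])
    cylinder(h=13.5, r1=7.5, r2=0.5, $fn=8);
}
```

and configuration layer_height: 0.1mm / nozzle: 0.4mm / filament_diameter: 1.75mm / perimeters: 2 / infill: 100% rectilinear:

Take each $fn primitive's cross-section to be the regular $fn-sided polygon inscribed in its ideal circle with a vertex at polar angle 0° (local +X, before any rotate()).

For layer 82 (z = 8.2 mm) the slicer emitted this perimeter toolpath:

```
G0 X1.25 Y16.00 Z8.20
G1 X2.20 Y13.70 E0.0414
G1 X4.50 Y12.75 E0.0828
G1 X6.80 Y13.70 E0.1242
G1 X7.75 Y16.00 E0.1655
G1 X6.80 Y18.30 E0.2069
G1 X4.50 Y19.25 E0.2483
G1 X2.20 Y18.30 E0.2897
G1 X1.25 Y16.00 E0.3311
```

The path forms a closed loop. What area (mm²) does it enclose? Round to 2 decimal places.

29.90 mm²

Apply the shoelace formula to the sequence of (X, Y) vertices; enclosed area = 29.90 mm².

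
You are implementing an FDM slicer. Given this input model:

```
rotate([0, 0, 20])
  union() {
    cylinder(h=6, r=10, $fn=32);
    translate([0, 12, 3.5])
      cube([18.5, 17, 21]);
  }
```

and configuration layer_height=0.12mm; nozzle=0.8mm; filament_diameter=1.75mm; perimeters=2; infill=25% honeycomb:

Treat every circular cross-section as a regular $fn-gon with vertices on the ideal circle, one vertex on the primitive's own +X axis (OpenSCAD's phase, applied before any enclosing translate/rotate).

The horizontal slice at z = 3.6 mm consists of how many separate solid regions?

At z = 3.6 mm: the r=10 cylinder contributes a regular 32-gon of circumradius 10; the cube at (0, 12) (footprint 18.5×17) is included at this height; Combining (union): the 2 present regions are separate (no shared area or edge), so areas and boundary lengths simply add and each stays a separate island — 2 connected regions; (whole slice rotated 20° about Z — lengths, areas and connectivity unchanged). The result has 2 disconnected regions.

2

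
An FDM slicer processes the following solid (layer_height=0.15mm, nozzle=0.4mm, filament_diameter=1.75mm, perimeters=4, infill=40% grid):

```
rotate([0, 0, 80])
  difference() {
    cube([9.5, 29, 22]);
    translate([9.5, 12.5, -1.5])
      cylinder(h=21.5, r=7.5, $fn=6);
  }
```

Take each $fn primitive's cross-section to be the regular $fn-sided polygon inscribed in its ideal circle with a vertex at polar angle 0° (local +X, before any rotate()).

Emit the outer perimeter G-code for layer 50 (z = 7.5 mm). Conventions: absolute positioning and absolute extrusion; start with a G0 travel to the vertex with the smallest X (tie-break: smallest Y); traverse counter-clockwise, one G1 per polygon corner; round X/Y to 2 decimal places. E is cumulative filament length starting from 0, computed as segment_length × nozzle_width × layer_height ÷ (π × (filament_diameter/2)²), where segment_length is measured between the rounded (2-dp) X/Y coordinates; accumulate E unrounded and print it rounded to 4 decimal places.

G0 X-28.56 Y5.04 Z7.50
G1 X0.00 Y0.00 E0.7234
G1 X1.65 Y9.36 E0.9605
G1 X-4.26 Y10.40 E1.1102
G1 X-4.92 Y6.71 E1.2037
G1 X-11.96 Y4.14 E1.3907
G1 X-17.71 Y8.96 E1.5778
G1 X-17.06 Y12.65 E1.6713
G1 X-26.91 Y14.39 E1.9208
G1 X-28.56 Y5.04 E2.1577

At z = 7.5 mm: the 9.5×29 cube contributes its full rectangle; the r=7.5 cylinder at (9.5, 12.5) contributes a regular 6-gon of circumradius 7.5; Taking the first minus the rest: starting from the 9.5×29 cube, the r=7.5 cylinder at (9.5, 12.5) partially overlaps it — only the 73.07 mm² overlap (of its 146.14 mm²) is removed, clipping the outline — 1 connected region; (rotated 80° about Z; rotation is an isometry so areas/perimeters/island counts are preserved). The outline is a single polygon with 9 vertices. Extrusion per mm of travel: 0.4 × 0.15 / (π × 0.875²) = 0.024945. Accumulating E over each segment gives final E = 2.1577.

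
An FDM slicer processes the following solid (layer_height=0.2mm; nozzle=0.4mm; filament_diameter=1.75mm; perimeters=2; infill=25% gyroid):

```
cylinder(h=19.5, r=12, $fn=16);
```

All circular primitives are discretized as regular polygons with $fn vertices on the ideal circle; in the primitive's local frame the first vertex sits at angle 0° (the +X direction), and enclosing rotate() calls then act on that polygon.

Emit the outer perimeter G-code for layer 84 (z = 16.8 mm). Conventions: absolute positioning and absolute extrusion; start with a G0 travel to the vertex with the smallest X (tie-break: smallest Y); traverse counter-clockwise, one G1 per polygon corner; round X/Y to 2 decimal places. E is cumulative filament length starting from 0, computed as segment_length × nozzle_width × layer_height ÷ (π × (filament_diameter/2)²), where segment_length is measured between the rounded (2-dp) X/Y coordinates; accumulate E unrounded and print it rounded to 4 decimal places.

G0 X-12.00 Y0.00 Z16.80
G1 X-11.09 Y-4.59 E0.1556
G1 X-8.49 Y-8.49 E0.3115
G1 X-4.59 Y-11.09 E0.4674
G1 X0.00 Y-12.00 E0.6231
G1 X4.59 Y-11.09 E0.7787
G1 X8.49 Y-8.49 E0.9346
G1 X11.09 Y-4.59 E1.0905
G1 X12.00 Y0.00 E1.2461
G1 X11.09 Y4.59 E1.4018
G1 X8.49 Y8.49 E1.5577
G1 X4.59 Y11.09 E1.7136
G1 X0.00 Y12.00 E1.8692
G1 X-4.59 Y11.09 E2.0248
G1 X-8.49 Y8.49 E2.1807
G1 X-11.09 Y4.59 E2.3366
G1 X-12.00 Y0.00 E2.4923

At z = 16.8 mm: the r=12 cylinder gives a regular 16-gon of circumradius 12 (constant along its height). The outline is a single polygon with 16 vertices. Extrusion per mm of travel: 0.4 × 0.2 / (π × 0.875²) = 0.033260. Accumulating E over each segment gives final E = 2.4923.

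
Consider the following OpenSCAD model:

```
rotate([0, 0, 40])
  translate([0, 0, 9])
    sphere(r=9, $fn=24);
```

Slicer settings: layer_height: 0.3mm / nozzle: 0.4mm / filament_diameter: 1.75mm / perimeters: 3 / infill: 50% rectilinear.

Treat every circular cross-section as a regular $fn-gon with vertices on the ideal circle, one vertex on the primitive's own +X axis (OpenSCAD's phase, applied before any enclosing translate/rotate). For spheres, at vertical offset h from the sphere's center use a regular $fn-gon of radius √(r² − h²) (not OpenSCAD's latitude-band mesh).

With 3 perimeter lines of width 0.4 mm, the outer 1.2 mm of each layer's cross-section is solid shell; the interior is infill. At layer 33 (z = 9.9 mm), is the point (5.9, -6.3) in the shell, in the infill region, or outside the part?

shell

At z = 9.9 mm: the r=9 sphere contributes a regular 24-gon of circumradius √(9²−0.9²) = 8.955; (rotated 40° about Z; rotation is an isometry so areas/perimeters/island counts are preserved). Overall, the cross-section is a single solid region. Undo the 40° rotation: the query point maps to (0.470, -8.619) in the un-rotated model frame. The nearest boundary edge runs (-0.00, -8.95)→(2.32, -8.65); distance from the point to it = 0.27 mm. The point is inside the cross-section, 0.27 mm from the nearest boundary — within the 1.2 mm shell band (3 × 0.4).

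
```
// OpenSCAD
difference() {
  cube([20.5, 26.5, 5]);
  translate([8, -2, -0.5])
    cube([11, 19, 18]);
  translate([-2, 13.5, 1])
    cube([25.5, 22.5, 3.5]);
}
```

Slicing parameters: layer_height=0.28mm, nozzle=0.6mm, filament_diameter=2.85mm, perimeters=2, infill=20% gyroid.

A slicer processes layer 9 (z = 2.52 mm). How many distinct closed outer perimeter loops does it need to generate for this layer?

At z = 2.52 mm: the cube (footprint 20.5×26.5) is included at this height; the cube at (8, -2) is present — its section is the full 11×19 rectangle; the cube at (-2, 13.5) (footprint 25.5×22.5) is included at this height; Taking the first minus the rest: starting from the 20.5×26.5 cube, the 11×19 cube at (8, -2) partially overlaps it — only the 187.00 mm² overlap (of its 209.00 mm²) is removed, clipping the outline; the 25.5×22.5 cube at (-2, 13.5) partially overlaps it — only the 228.00 mm² overlap (of its 573.75 mm²) is removed, clipping the outline — 2 connected regions. The result has 2 disconnected regions.

2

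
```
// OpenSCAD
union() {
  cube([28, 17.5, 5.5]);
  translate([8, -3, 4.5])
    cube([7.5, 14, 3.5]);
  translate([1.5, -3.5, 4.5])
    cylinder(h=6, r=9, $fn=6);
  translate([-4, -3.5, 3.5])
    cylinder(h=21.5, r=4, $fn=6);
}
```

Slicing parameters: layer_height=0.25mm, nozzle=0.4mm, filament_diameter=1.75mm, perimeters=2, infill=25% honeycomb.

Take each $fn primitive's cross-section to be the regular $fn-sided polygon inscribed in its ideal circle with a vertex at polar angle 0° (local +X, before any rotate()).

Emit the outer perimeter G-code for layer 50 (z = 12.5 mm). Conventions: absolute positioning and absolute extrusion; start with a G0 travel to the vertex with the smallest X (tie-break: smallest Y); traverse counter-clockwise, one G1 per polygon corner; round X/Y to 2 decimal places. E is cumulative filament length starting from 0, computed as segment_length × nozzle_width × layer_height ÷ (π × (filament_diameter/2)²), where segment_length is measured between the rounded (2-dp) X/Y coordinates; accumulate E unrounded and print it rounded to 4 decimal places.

G0 X-8.00 Y-3.50 Z12.50
G1 X-6.00 Y-6.96 E0.1662
G1 X-2.00 Y-6.96 E0.3325
G1 X0.00 Y-3.50 E0.4986
G1 X-2.00 Y-0.04 E0.6648
G1 X-6.00 Y-0.04 E0.8311
G1 X-8.00 Y-3.50 E0.9972

At z = 12.5 mm: the cube does not reach this height (z outside [0, 5.5]); the cube at (8, -3) is not intersected at this z (z outside [4.5, 8]); the cylinder at (1.5, -3.5) is absent (z outside [4.5, 10.5]); the r=4 cylinder at (-4, -3.5) gives a regular 6-gon of circumradius 4 (constant along its height); Merging all regions: only the r=4 cylinder at (-4, -3.5) is present, so the union is just that shape — 1 connected region. The outline is a single polygon with 6 vertices. Extrusion per mm of travel: 0.4 × 0.25 / (π × 0.875²) = 0.041575. Accumulating E over each segment gives final E = 0.9972.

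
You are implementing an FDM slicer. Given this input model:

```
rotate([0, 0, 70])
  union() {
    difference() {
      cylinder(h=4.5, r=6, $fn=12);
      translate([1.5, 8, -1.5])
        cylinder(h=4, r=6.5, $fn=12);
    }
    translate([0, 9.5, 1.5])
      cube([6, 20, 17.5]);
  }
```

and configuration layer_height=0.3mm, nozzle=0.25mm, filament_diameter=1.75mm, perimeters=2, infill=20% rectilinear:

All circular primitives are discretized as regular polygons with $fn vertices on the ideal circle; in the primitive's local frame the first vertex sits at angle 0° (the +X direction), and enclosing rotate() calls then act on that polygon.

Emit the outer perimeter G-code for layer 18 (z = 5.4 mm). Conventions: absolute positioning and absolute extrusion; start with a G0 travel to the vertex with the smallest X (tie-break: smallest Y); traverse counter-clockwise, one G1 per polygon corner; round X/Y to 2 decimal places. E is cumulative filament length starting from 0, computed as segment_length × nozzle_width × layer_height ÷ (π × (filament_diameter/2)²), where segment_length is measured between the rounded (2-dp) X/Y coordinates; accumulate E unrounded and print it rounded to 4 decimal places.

At z = 5.4 mm: the cylinder is absent (z outside [0, 4.5]); the cylinder at (1.5, 8) does not reach this height (z outside [-1.5, 2.5]); After the difference (first − rest): the first operand is absent here, so nothing remains; the 6×20 cube at (0, 9.5) contributes its full rectangle; Combining (union): only the 6×20 cube at (0, 9.5) is present, so the union is just that shape — 1 connected region; (rotated 70° about Z; rotation is an isometry so areas/perimeters/island counts are preserved). The outline is a single polygon with 4 vertices. Extrusion per mm of travel: 0.25 × 0.3 / (π × 0.875²) = 0.031181. Accumulating E over each segment gives final E = 1.6217.

G0 X-27.72 Y10.09 Z5.40
G1 X-8.93 Y3.25 E0.6235
G1 X-6.87 Y8.89 E0.8107
G1 X-25.67 Y15.73 E1.4345
G1 X-27.72 Y10.09 E1.6217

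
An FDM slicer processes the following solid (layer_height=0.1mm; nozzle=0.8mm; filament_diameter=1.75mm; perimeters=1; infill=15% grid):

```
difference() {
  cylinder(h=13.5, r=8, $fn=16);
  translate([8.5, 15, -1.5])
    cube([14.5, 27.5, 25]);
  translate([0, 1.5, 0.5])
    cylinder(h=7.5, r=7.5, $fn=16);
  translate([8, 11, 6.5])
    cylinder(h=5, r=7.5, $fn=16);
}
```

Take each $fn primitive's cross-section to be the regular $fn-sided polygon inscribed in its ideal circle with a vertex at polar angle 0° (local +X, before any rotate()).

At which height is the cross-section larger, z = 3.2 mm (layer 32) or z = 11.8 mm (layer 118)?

layer 118 (z = 11.8 mm)

Layer 32 (z = 3.2): the r=8 cylinder gives a regular 16-gon of circumradius 8 (constant along its height) (area = (16/2)·8.000²·sin(360°/16) = 195.93 mm²); the cube at (8.5, 15) (footprint 14.5×27.5) is included at this height (area 398.75 mm²); the cylinder at (0, 1.5): section is a regular 16-gon, circumradius r=7.5 (area = (16/2)·7.500²·sin(360°/16) = 172.21 mm²); the cylinder at (8, 11) does not reach this height (z outside [6.5, 11.5]); Taking the first minus the rest: starting from the r=8 cylinder (195.93 mm²), the 14.5×27.5 cube at (8.5, 15) misses the remaining region (no effect); the r=7.5 cylinder at (0, 1.5) partially overlaps it — only the 159.80 mm² overlap (of its 172.21 mm²) is removed, clipping the outline — area = 36.13 mm². So its area = 36.13 mm². Layer 118 (z = 11.8): the r=8 cylinder gives a regular 16-gon of circumradius 8 (constant along its height) (area = (16/2)·8.000²·sin(360°/16) = 195.93 mm²); the cube at (8.5, 15) is present — its section is the full 14.5×27.5 rectangle (area 398.75 mm²); the cylinder at (0, 1.5) does not reach this height (z outside [0.5, 8]); the cylinder at (8, 11) is absent (z outside [6.5, 11.5]); Taking the first minus the rest: starting from the r=8 cylinder (195.93 mm²), the 14.5×27.5 cube at (8.5, 15) misses the remaining region (no effect) — area = 195.93 mm². So its area = 195.93 mm². Layer 118 is larger (195.93 vs 36.13 mm²).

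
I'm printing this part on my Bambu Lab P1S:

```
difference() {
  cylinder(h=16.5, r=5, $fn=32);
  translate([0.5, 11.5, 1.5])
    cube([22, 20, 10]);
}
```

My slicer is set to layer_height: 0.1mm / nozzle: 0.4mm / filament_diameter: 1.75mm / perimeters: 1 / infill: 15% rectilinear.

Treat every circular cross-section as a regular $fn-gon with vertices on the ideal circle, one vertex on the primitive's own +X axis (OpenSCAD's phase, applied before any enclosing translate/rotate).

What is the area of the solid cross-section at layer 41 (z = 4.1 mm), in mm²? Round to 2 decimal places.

78.04 mm²

At z = 4.1 mm: the r=5 cylinder gives a regular 32-gon of circumradius 5 (constant along its height) (area = (32/2)·5.000²·sin(360°/32) = 78.04 mm²); the cube at (0.5, 11.5) (footprint 22×20) is included at this height (area 440.00 mm²); Taking the first minus the rest: starting from the r=5 cylinder (78.04 mm²), the 22×20 cube at (0.5, 11.5) misses the remaining region (no effect) — area = 78.04 mm². Overall, the cross-section is a single solid region. Net area = 78.04 mm².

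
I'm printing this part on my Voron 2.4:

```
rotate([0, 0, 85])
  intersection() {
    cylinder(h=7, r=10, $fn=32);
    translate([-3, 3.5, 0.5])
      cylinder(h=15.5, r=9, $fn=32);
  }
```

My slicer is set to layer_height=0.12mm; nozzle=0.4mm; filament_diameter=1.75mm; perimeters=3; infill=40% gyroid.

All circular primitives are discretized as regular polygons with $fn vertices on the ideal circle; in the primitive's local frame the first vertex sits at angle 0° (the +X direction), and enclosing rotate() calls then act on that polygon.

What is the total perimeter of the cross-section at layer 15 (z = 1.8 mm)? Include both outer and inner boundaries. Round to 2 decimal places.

50.06 mm

At z = 1.8 mm: the cylinder: section is a regular 32-gon, circumradius r=10 (perimeter = 2·32·10.000·sin(180°/32) = 62.73 mm); the r=9 cylinder at (-3, 3.5) contributes a regular 32-gon of circumradius 9 (perimeter = 2·32·9.000·sin(180°/32) = 56.46 mm); Taking the intersection: the r=9 cylinder at (-3, 3.5) partially overlaps the r=10 cylinder; clipping to the common part keeps 193.96 mm² — boundary = 50.06 mm; (whole slice rotated 85° about Z — lengths, areas and connectivity unchanged). Overall, the cross-section is a single solid region. Total boundary length (outer) = 50.06 mm.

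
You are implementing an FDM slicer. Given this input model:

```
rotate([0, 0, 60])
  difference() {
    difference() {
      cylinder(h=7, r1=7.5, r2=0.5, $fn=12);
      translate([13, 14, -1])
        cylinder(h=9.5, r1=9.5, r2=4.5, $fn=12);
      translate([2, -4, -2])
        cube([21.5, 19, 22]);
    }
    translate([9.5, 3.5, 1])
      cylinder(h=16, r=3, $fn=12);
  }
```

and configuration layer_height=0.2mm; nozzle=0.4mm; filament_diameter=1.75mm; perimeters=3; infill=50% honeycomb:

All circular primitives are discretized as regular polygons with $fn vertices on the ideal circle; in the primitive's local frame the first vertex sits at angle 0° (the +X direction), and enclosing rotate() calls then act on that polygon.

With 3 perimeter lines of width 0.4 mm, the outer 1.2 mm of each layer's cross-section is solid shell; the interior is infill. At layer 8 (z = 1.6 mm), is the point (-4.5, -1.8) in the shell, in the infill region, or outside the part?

shell

At z = 1.6 mm: the cone contributes a regular 12-gon of circumradius 5.900 (interpolated between r1=7.5 and r2=0.5 at t=0.229); the cone at (13, 14): at t=0.274 of its height the radius interpolates to r₁+(r₂−r₁)t = 8.132, giving a regular 12-gon of that circumradius; the cube at (2, -4) is present — its section is the full 21.5×19 rectangle; Subtracting the remaining from the first: starting from the cone, the cone at (13, 14) misses the remaining region (no effect); the 21.5×19 cube at (2, -4) partially overlaps it — only the 27.90 mm² overlap (of its 408.50 mm²) is removed, clipping the outline — 1 connected region; the cylinder at (9.5, 3.5): section is a regular 12-gon, circumradius r=3; Taking the first minus the rest: starting from the result so far, the r=3 cylinder at (9.5, 3.5) misses the remaining region (no effect) — 1 connected region; (whole slice rotated 60° about Z — lengths, areas and connectivity unchanged). Overall, the cross-section is a single solid region. Undo the 60° rotation: the query point maps to (-3.809, 2.997) in the un-rotated model frame. The nearest boundary edge runs (-5.11, 2.95)→(-2.95, 5.11); distance from the point to it = 0.89 mm. The point is inside the cross-section, 0.89 mm from the nearest boundary — within the 1.2 mm shell band (3 × 0.4).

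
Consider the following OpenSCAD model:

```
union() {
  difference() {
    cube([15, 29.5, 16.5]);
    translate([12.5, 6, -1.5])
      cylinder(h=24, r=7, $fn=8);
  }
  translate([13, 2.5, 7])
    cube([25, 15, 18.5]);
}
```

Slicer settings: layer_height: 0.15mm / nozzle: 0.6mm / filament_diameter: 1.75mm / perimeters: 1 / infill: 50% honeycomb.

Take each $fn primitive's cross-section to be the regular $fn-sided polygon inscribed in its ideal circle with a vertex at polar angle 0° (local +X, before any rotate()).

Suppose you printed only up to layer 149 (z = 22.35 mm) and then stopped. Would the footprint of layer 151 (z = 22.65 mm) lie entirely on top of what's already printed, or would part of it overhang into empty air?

entirely on top

Compare the two slices. At z = 22.35: the cube is not intersected at this z (z outside [0, 16.5]); the r=7 cylinder at (12.5, 6) contributes a regular 8-gon of circumradius 7 (area = (8/2)·7.000²·sin(360°/8) = 138.59 mm²); Taking the first minus the rest: the first operand is absent here, so nothing remains; the 25×15 cube at (13, 2.5) contributes its full rectangle (area 375.00 mm²); Merging all regions: only the 25×15 cube at (13, 2.5) is present, so the union is just that shape — area = 375.00 mm². At z = 22.65: the cube does not reach this height (z outside [0, 16.5]); the cylinder at (12.5, 6) is not intersected at this z (z outside [-1.5, 22.5]); Subtracting the remaining from the first: the first operand is absent here, so nothing remains; the cube at (13, 2.5) is present — its section is the full 25×15 rectangle (area 375.00 mm²); Combining (union): only the 25×15 cube at (13, 2.5) is present, so the union is just that shape — area = 375.00 mm². Checking containment: the cross-section at z = 22.65 is a subset of the cross-section at z = 22.35.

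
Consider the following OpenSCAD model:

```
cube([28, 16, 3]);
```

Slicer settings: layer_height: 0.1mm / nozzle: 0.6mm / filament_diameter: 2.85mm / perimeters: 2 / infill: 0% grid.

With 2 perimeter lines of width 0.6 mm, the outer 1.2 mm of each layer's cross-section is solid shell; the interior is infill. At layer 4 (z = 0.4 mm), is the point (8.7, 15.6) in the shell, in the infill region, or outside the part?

At z = 0.4 mm: the cube is present — its section is the full 28×16 rectangle. Overall, the cross-section is a single solid region. The nearest boundary edge runs (28.00, 16.00)→(0.00, 16.00); distance from the point to it = 0.40 mm. The point is inside the cross-section, 0.40 mm from the nearest boundary — within the 1.2 mm shell band (2 × 0.6).

shell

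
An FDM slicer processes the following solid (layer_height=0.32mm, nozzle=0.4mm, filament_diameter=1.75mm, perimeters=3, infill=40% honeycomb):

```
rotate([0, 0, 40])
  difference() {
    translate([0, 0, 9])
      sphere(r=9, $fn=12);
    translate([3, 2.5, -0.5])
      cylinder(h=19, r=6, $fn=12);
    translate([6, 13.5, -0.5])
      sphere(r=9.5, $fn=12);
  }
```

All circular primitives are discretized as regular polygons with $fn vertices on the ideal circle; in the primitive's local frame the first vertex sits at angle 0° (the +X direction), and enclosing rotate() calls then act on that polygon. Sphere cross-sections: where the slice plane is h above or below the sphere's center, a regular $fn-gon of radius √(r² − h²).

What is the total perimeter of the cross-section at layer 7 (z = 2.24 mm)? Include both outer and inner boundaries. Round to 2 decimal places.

At z = 2.24 mm: the r=9 sphere contributes a regular 12-gon of circumradius √(9²−6.76²) = 5.942 (perimeter = 2·12·5.942·sin(180°/12) = 36.91 mm); the r=6 cylinder at (3, 2.5) gives a regular 12-gon of circumradius 6 (constant along its height) (perimeter = 2·12·6.000·sin(180°/12) = 37.27 mm); the sphere at (6, 13.5): section is a regular 12-gon, circumradius = √(r²−h²) = √(9.5²−2.74²) = 9.096 (perimeter = 2·12·9.096·sin(180°/12) = 56.50 mm); Subtracting the remaining from the first: starting from the r=9 sphere, the r=6 cylinder at (3, 2.5) partially overlaps it — only the 62.17 mm² overlap (of its 108.00 mm²) is removed, clipping the outline; the r=9.5 sphere at (6, 13.5) misses the remaining region (no effect) — boundary = 36.83 mm; (rotated 40° about Z; rotation is an isometry so areas/perimeters/island counts are preserved). Overall, the cross-section is a single solid region. Total boundary length (outer) = 36.83 mm.

36.83 mm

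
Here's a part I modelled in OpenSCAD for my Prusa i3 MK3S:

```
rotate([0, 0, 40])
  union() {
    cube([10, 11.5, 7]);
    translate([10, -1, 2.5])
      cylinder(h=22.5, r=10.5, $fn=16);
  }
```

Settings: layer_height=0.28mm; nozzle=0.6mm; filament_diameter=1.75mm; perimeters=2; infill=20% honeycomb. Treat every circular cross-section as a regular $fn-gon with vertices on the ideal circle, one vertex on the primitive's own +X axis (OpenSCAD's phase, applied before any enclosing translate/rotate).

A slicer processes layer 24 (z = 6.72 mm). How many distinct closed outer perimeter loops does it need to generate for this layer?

At z = 6.72 mm: the cube is present — its section is the full 10×11.5 rectangle; the cylinder at (10, -1): section is a regular 16-gon, circumradius r=10.5; Combining (union): the regions partially overlap (shared area 73.75 mm²), so overlapping operands fuse into one piece — 1 connected region; (whole slice rotated 40° about Z — lengths, areas and connectivity unchanged). The result has 1 disconnected region.

1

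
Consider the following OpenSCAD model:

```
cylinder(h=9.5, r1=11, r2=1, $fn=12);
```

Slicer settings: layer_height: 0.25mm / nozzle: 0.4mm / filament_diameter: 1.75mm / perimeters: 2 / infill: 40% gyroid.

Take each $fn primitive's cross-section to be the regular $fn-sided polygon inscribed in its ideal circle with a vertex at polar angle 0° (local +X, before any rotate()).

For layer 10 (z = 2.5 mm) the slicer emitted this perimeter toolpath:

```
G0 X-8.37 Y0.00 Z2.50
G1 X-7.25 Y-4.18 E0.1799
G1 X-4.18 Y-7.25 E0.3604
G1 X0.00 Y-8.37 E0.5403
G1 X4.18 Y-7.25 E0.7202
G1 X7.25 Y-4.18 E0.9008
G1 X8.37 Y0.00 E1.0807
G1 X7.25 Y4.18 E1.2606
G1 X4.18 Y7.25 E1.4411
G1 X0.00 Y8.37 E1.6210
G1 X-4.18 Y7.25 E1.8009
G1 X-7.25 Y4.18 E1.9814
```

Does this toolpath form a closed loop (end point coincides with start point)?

Start point (G0): (-8.37, 0.00). End point (last G1): the path does not return to the start — open.

no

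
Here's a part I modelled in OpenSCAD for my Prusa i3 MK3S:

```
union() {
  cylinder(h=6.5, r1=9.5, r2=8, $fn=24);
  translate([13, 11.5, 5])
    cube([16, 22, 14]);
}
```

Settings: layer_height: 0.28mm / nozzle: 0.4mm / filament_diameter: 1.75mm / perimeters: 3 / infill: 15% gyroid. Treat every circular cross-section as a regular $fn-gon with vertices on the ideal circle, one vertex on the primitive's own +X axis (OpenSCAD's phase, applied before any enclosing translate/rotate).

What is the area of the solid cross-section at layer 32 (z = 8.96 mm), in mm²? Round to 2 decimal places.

352.00 mm²

At z = 8.96 mm: the cone is not intersected at this z (z outside [0, 6.5]); the cube at (13, 11.5) (footprint 16×22) is included at this height (area 352.00 mm²); Combining (union): only the 16×22 cube at (13, 11.5) is present, so the union is just that shape — area = 352.00 mm². Overall, the cross-section is a single solid region. Net area = 352.00 mm².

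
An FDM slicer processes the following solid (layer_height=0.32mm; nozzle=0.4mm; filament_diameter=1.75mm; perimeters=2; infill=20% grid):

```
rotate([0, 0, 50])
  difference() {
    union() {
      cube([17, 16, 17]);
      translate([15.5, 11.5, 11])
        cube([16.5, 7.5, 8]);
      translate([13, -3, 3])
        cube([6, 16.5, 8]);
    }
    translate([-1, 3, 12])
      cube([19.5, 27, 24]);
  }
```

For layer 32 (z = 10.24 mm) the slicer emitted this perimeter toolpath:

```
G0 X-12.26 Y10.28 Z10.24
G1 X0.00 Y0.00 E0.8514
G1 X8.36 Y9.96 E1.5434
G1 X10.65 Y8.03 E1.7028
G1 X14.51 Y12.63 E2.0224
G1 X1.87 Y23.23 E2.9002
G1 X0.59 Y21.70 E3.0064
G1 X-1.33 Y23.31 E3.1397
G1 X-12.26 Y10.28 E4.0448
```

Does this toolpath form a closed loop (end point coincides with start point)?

yes

Start point (G0): (-12.26, 10.28). End point (last G1): the path returns to the start — closed.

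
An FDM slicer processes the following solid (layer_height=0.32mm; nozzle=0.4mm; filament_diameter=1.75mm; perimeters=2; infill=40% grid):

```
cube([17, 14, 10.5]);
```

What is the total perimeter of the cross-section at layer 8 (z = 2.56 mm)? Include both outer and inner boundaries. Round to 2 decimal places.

62.00 mm

At z = 2.56 mm: the cube (footprint 17×14) is included at this height (perimeter 62.00 mm). Overall, the cross-section is a single solid region. Total boundary length (outer) = 62.00 mm.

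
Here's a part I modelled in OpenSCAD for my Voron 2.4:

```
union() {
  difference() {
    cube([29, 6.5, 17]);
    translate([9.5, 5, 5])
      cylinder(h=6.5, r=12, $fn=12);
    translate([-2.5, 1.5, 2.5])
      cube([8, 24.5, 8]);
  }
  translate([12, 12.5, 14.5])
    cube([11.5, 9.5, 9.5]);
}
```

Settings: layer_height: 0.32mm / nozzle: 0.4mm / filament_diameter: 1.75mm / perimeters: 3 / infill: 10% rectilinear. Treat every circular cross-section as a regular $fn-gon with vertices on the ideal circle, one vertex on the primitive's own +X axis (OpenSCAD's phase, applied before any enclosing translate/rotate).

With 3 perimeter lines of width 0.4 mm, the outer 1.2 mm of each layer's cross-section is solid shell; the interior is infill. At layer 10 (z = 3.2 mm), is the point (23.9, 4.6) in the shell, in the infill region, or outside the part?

At z = 3.2 mm: the cube (footprint 29×6.5) is included at this height; the cylinder at (9.5, 5) does not reach this height (z outside [5, 11.5]); the cube at (-2.5, 1.5) is present — its section is the full 8×24.5 rectangle; Subtracting the remaining from the first: starting from the 29×6.5 cube, the 8×24.5 cube at (-2.5, 1.5) partially overlaps it — only the 27.50 mm² overlap (of its 196.00 mm²) is removed, clipping the outline — 1 connected region; the cube at (12, 12.5) is absent (z outside [14.5, 24]); Taking the union: only that combined region is present, so the union is just that shape — 1 connected region. Overall, the cross-section is a single solid region. The nearest boundary edge runs (5.50, 6.50)→(29.00, 6.50); distance from the point to it = 1.90 mm. The point is inside the cross-section and 1.90 mm from the nearest boundary — more than the 1.2 mm shell width (3 × 0.4), so it's in the infill interior.

infill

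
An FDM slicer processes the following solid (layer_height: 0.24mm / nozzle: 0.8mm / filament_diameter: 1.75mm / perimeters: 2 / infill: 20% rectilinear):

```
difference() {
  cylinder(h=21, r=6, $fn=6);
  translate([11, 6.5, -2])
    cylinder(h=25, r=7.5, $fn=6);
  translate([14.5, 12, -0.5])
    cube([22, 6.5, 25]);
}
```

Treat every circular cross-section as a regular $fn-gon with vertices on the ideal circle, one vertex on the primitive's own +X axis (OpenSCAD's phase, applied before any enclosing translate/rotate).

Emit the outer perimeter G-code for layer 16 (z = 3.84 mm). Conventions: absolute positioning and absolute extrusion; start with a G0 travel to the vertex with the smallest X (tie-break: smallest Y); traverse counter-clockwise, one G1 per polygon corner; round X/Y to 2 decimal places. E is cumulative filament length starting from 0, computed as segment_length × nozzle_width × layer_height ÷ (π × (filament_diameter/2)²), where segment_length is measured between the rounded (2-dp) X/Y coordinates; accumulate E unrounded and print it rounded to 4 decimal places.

G0 X-6.00 Y0.00 Z3.84
G1 X-3.00 Y-5.20 E0.4792
G1 X3.00 Y-5.20 E0.9582
G1 X6.00 Y0.00 E1.4374
G1 X3.00 Y5.20 E1.9166
G1 X-3.00 Y5.20 E2.3955
G1 X-6.00 Y0.00 E2.8747

At z = 3.84 mm: the r=6 cylinder gives a regular 6-gon of circumradius 6 (constant along its height); the r=7.5 cylinder at (11, 6.5) contributes a regular 6-gon of circumradius 7.5; the cube at (14.5, 12) (footprint 22×6.5) is included at this height; Taking the first minus the rest: starting from the r=6 cylinder, the r=7.5 cylinder at (11, 6.5) misses the remaining region (no effect); the 22×6.5 cube at (14.5, 12) misses the remaining region (no effect) — 1 connected region. The outline is a single polygon with 6 vertices. Extrusion per mm of travel: 0.8 × 0.24 / (π × 0.875²) = 0.079824. Accumulating E over each segment gives final E = 2.8747.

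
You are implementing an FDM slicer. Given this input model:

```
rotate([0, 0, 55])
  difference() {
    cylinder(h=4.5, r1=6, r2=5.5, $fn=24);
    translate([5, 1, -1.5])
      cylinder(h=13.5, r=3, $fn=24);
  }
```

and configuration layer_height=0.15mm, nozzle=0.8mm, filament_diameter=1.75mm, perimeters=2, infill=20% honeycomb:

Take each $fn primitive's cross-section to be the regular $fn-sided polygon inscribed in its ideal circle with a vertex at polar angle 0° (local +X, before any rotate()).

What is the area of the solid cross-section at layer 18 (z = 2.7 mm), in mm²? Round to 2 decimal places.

At z = 2.7 mm: the cone (r1=6→r2=5.5) has section circumradius 5.700 here — a regular 24-gon (area = (24/2)·5.700²·sin(360°/24) = 100.91 mm²); the r=3 cylinder at (5, 1) contributes a regular 24-gon of circumradius 3 (area = (24/2)·3.000²·sin(360°/24) = 27.95 mm²); Taking the first minus the rest: starting from the cone (100.91 mm²), the r=3 cylinder at (5, 1) partially overlaps it — only the 15.74 mm² overlap (of its 27.95 mm²) is removed, clipping the outline — area = 85.17 mm²; (whole slice rotated 55° about Z — lengths, areas and connectivity unchanged). Overall, the cross-section is a single solid region. Net area = 85.17 mm².

85.17 mm²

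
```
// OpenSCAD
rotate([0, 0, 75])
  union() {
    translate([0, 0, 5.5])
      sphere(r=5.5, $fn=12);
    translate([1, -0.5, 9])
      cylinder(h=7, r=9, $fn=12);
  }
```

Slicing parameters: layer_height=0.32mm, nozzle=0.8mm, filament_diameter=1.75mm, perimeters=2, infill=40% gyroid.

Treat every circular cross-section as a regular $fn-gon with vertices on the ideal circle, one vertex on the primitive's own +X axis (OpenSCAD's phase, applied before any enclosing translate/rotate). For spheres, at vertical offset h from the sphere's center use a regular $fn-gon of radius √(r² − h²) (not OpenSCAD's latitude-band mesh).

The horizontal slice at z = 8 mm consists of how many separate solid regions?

1

At z = 8 mm: the r=5.5 sphere slices to a regular 12-gon of circumradius 4.899 (√(r²−h²) with h=2.5 from center); the cylinder at (1, -0.5) does not reach this height (z outside [9, 16]); Taking the union: only the r=5.5 sphere is present, so the union is just that shape — 1 connected region; (whole slice rotated 75° about Z — lengths, areas and connectivity unchanged). The result has 1 disconnected region.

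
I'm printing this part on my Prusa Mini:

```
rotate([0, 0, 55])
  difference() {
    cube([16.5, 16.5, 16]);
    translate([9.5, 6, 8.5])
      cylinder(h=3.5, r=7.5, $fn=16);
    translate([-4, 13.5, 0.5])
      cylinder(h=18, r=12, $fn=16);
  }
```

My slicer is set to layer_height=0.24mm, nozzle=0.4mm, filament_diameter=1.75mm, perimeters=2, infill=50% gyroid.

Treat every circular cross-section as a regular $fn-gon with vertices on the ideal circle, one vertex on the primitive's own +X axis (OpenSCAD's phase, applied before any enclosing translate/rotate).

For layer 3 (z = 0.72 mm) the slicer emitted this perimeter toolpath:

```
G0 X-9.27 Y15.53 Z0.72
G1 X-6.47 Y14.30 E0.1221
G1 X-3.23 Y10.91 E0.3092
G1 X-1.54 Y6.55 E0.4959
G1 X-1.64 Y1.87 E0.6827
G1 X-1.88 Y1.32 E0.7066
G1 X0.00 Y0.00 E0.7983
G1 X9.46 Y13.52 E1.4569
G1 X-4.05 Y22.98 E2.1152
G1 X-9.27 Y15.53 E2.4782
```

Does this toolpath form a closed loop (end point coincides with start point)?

yes

Start point (G0): (-9.27, 15.53). End point (last G1): the path returns to the start — closed.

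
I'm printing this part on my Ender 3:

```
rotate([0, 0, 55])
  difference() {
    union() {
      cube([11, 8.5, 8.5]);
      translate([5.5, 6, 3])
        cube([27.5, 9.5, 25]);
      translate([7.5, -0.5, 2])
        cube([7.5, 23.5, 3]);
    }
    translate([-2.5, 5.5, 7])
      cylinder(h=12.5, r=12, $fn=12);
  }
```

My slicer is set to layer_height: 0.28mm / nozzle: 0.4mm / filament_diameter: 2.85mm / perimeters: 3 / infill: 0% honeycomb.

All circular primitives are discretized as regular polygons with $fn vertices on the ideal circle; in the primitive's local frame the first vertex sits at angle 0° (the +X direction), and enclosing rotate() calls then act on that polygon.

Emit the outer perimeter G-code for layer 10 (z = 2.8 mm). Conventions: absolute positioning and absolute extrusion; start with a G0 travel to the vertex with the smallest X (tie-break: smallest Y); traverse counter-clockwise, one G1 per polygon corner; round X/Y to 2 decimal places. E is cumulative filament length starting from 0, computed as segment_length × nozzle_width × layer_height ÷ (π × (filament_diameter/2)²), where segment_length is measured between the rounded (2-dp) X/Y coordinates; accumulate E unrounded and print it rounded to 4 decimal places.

At z = 2.8 mm: the 11×8.5 cube contributes its full rectangle; the cube at (5.5, 6) does not reach this height (z outside [3, 28]); the cube at (7.5, -0.5) is present — its section is the full 7.5×23.5 rectangle; Taking the union: the regions partially overlap (shared area 29.75 mm²), so overlapping operands fuse into one piece — 1 connected region; the cylinder at (-2.5, 5.5) is not intersected at this z (z outside [7, 19.5]); After the difference (first − rest): none of the subtracted shapes is present at this height, so that combined region is unchanged — 1 connected region; (whole slice rotated 55° about Z — lengths, areas and connectivity unchanged). The outline is a single polygon with 8 vertices. Extrusion per mm of travel: 0.4 × 0.28 / (π × 1.425²) = 0.017557. Accumulating E over each segment gives final E = 1.3516.

G0 X-14.54 Y19.34 Z2.80
G1 X-2.66 Y11.02 E0.2546
G1 X-6.96 Y4.88 E0.3862
G1 X0.00 Y0.00 E0.5355
G1 X4.30 Y6.14 E0.6671
G1 X4.71 Y5.86 E0.6758
G1 X9.01 Y12.00 E0.8074
G1 X-10.24 Y25.48 E1.2200
G1 X-14.54 Y19.34 E1.3516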